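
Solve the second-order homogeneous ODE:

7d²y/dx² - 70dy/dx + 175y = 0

Characteristic equation: 7r² - 70r + 175 = 0
Divide by 7: r² - 10r + 25 = 0
Factored: (r - 5)² = 0
Repeated root: r = 5
General solution: y = (C₁ + C₂x)e^(5x)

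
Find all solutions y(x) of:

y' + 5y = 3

Using integrating factor method:

General solution: y = 3/5 + Ce^(-5x)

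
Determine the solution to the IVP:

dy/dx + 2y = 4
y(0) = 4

General solution: y = 2 + Ce^(-2x)
Applying y(0) = 4: C = 4 - 2 = 2
Particular solution: y = 2 + 2e^(-2x)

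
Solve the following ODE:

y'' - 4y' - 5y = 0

Characteristic equation: r² - 4r - 5 = 0
Roots: r = 5, -1 (distinct real)
General solution: y = C₁e^(5x) + C₂e^(-x)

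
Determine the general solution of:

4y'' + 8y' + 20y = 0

Characteristic equation: 4r² + 8r + 20 = 0
Divide by 4: r² + 2r + 5 = 0
Roots: r = -1 ± 2i (complex conjugates)
General solution: y = e^(-x)(C₁cos(2x) + C₂sin(2x))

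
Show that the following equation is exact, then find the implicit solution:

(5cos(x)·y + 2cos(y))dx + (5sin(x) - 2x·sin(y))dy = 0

Verify exactness: ∂M/∂y = ∂N/∂x ✓
Find F(x,y) such that ∂F/∂x = M, ∂F/∂y = N
Solution: 5sin(x)·y + 2x·cos(y) = C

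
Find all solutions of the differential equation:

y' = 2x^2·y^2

Separating variables and integrating:
-1/y = 2x^3/3 + C

General solution: y^-1 = (-2/3)x^3 + C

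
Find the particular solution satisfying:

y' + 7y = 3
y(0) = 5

General solution: y = 3/7 + Ce^(-7x)
Applying y(0) = 5: C = 5 - 3/7 = 32/7
Particular solution: y = 3/7 + (32/7)e^(-7x)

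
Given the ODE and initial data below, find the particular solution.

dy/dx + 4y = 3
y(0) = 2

General solution: y = 3/4 + Ce^(-4x)
Applying y(0) = 2: C = 2 - 3/4 = 5/4
Particular solution: y = 3/4 + (5/4)e^(-4x)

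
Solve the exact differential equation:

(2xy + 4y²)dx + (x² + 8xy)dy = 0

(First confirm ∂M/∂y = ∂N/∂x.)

Verify exactness: ∂M/∂y = ∂N/∂x ✓
Find F(x,y) such that ∂F/∂x = M, ∂F/∂y = N
Solution: x²y + 4xy² = C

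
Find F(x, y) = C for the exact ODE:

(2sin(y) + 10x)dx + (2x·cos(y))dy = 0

Verify exactness: ∂M/∂y = ∂N/∂x ✓
Find F(x,y) such that ∂F/∂x = M, ∂F/∂y = N
Solution: 2x·sin(y) + 5x² = C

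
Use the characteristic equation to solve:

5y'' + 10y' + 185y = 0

Characteristic equation: 5r² + 10r + 185 = 0
Divide by 5: r² + 2r + 37 = 0
Roots: r = -1 ± 6i (complex conjugates)
General solution: y = e^(-x)(C₁cos(6x) + C₂sin(6x))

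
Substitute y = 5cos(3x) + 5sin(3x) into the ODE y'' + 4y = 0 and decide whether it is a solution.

Verification:
y'' = -45cos(3x) - 45sin(3x)
y'' + 4y ≠ 0 (frequency mismatch: got 9 instead of 4)

No, it is not a solution.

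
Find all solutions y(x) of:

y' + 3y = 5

Using integrating factor method:

General solution: y = 5/3 + Ce^(-3x)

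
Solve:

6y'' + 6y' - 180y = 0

Characteristic equation: 6r² + 6r - 180 = 0
Divide by 6: r² + r - 30 = 0
Roots: r = 5, -6 (distinct real)
General solution: y = C₁e^(5x) + C₂e^(-6x)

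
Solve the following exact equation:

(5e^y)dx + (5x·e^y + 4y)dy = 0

Verify exactness: ∂M/∂y = ∂N/∂x ✓
Find F(x,y) such that ∂F/∂x = M, ∂F/∂y = N
Solution: 5x·e^y + 2y² = C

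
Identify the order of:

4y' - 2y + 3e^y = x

The order is 1 (highest derivative is of order 1).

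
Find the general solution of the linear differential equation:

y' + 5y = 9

Using integrating factor method:

General solution: y = 9/5 + Ce^(-5x)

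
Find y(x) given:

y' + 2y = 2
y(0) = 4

General solution: y = 1 + Ce^(-2x)
Applying y(0) = 4: C = 4 - 1 = 3
Particular solution: y = 1 + 3e^(-2x)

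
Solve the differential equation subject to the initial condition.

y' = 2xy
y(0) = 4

General solution: y = Ce^(x²)
Applying IC y(0) = 4:
Particular solution: y = 4e^(x²)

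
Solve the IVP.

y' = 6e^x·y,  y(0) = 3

General solution: y = Ce^(6e^x)
Applying IC y(0) = 3:
Particular solution: y = 3e^(6(e^x - 1))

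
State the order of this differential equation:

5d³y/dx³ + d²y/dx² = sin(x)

The order is 3 (highest derivative is of order 3).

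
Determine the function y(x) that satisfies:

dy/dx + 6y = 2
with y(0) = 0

General solution: y = 1/3 + Ce^(-6x)
Applying y(0) = 0: C = 0 - 1/3 = -1/3
Particular solution: y = 1/3 - (1/3)e^(-6x)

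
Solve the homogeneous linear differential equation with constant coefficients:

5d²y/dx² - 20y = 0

Characteristic equation: 5r² - 20 = 0
Divide by 5: r² - 4 = 0
Roots: r = 2, -2 (distinct real)
General solution: y = C₁e^(2x) + C₂e^(-2x)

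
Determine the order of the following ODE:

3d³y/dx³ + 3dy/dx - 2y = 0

The order is 3 (highest derivative is of order 3).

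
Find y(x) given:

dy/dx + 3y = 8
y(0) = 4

General solution: y = 8/3 + Ce^(-3x)
Applying y(0) = 4: C = 4 - 8/3 = 4/3
Particular solution: y = 8/3 + (4/3)e^(-3x)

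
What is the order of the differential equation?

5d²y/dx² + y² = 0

The order is 2 (highest derivative is of order 2).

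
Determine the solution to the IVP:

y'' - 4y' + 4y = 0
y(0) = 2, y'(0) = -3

General solution: y = (C₁ + C₂x)e^(2x)
Repeated root r = 2
Applying ICs: C₁ = 2, C₂ = -7
Particular solution: y = (2 - 7x)e^(2x)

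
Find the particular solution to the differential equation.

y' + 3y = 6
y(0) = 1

General solution: y = 2 + Ce^(-3x)
Applying y(0) = 1: C = 1 - 2 = -1
Particular solution: y = 2 - e^(-3x)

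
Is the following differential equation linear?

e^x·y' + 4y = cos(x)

Yes. Linear (y and its derivatives appear to the first power only, no products of y terms)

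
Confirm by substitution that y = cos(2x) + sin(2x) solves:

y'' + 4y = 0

Verification:
y'' = -4cos(2x) - 4sin(2x)
y'' + 4y = 0 ✓

Yes, it is a solution.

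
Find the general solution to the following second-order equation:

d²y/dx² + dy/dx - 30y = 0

Characteristic equation: r² + r - 30 = 0
Roots: r = 5, -6 (distinct real)
General solution: y = C₁e^(5x) + C₂e^(-6x)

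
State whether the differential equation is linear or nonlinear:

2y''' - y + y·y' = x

Nonlinear (product y·y')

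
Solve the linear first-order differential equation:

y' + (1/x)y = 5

Using integrating factor method:

General solution: y = (5/2)x + C/x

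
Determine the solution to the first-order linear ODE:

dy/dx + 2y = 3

Using integrating factor method:

General solution: y = 3/2 + Ce^(-2x)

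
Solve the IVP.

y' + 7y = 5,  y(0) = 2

General solution: y = 5/7 + Ce^(-7x)
Applying y(0) = 2: C = 2 - 5/7 = 9/7
Particular solution: y = 5/7 + (9/7)e^(-7x)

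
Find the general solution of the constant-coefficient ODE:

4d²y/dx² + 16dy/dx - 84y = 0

Characteristic equation: 4r² + 16r - 84 = 0
Divide by 4: r² + 4r - 21 = 0
Roots: r = 3, -7 (distinct real)
General solution: y = C₁e^(3x) + C₂e^(-7x)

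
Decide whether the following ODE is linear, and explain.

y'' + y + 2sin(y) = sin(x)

Nonlinear (sin(y) is nonlinear in y)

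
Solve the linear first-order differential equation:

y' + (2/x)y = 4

Using integrating factor method:

General solution: y = (4/3)x + Cx^(-2)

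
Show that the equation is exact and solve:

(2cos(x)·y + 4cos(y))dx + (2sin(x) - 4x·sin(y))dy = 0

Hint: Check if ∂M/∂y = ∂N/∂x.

Verify exactness: ∂M/∂y = ∂N/∂x ✓
Find F(x,y) such that ∂F/∂x = M, ∂F/∂y = N
Solution: 2sin(x)·y + 4x·cos(y) = C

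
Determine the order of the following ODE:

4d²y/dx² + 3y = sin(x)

The order is 2 (highest derivative is of order 2).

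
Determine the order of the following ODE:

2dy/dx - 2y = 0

The order is 1 (highest derivative is of order 1).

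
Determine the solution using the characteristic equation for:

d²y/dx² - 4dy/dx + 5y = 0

Characteristic equation: r² - 4r + 5 = 0
Roots: r = 2 ± i (complex conjugates)
General solution: y = e^(2x)(C₁cos(x) + C₂sin(x))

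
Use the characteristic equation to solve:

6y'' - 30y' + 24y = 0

Characteristic equation: 6r² - 30r + 24 = 0
Divide by 6: r² - 5r + 4 = 0
Roots: r = 4, 1 (distinct real)
General solution: y = C₁e^(4x) + C₂e^x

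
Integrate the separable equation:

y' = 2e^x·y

Separating variables and integrating:
ln|y| = 2e^x + C

General solution: y = Ce^(2e^x)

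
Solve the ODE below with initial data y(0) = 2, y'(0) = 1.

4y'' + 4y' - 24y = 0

General solution: y = C₁e^(2x) + C₂e^(-3x)
Applying ICs: C₁ = 7/5, C₂ = 3/5
Particular solution: y = (7/5)e^(2x) + (3/5)e^(-3x)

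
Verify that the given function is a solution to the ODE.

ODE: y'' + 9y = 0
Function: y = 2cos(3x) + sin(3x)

Verification:
y'' = -18cos(3x) - 9sin(3x)
y'' + 9y = 0 ✓

Yes, it is a solution.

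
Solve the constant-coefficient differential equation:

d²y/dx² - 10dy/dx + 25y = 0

Characteristic equation: r² - 10r + 25 = 0
Factored: (r - 5)² = 0
Repeated root: r = 5
General solution: y = (C₁ + C₂x)e^(5x)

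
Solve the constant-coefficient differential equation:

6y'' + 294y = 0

Characteristic equation: 6r² + 294 = 0
Divide by 6: r² + 49 = 0
Roots: r = ±7i (complex conjugates)
General solution: y = C₁cos(7x) + C₂sin(7x)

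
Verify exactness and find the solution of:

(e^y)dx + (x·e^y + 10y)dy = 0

Verify exactness: ∂M/∂y = ∂N/∂x ✓
Find F(x,y) such that ∂F/∂x = M, ∂F/∂y = N
Solution: x·e^y + 5y² = C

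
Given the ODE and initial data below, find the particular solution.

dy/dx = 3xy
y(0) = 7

General solution: y = Ce^(3x²/2)
Applying IC y(0) = 7:
Particular solution: y = 7e^(3x²/2)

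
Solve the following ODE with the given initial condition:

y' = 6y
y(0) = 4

General solution: y = Ce^(6x)
Applying IC y(0) = 4:
Particular solution: y = 4e^(6x)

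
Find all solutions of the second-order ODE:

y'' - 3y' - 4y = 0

Characteristic equation: r² - 3r - 4 = 0
Roots: r = 4, -1 (distinct real)
General solution: y = C₁e^(4x) + C₂e^(-x)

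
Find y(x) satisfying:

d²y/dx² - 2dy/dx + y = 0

Characteristic equation: r² - 2r + 1 = 0
Factored: (r - 1)² = 0
Repeated root: r = 1
General solution: y = (C₁ + C₂x)e^x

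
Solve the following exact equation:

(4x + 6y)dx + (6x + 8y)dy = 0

Verify exactness: ∂M/∂y = ∂N/∂x ✓
Find F(x,y) such that ∂F/∂x = M, ∂F/∂y = N
Solution: 2x² + 6xy + 4y² = C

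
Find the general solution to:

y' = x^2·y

Separating variables and integrating:
ln|y| = x^3/3 + C

General solution: y = Ce^(x^3/3)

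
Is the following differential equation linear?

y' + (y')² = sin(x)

No. Nonlinear ((y')² term)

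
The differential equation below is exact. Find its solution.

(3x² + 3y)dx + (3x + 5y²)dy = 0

Verify exactness: ∂M/∂y = ∂N/∂x ✓
Find F(x,y) such that ∂F/∂x = M, ∂F/∂y = N
Solution: x³ + 3xy + 5y³/3 = C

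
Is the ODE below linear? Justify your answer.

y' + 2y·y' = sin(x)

No. Nonlinear (product y·y')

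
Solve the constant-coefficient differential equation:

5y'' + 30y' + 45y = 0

Characteristic equation: 5r² + 30r + 45 = 0
Divide by 5: r² + 6r + 9 = 0
Factored: (r + 3)² = 0
Repeated root: r = -3
General solution: y = (C₁ + C₂x)e^(-3x)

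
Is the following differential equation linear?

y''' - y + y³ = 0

No. Nonlinear (y³ term)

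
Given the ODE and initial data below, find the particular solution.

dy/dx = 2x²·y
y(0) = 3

General solution: y = Ce^(2x³/3)
Applying IC y(0) = 3:
Particular solution: y = 3e^(2x³/3)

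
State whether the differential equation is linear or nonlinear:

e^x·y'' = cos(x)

Linear (y and its derivatives appear to the first power only, no products of y terms)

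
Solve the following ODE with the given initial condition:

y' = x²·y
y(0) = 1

General solution: y = Ce^(x³/3)
Applying IC y(0) = 1:
Particular solution: y = e^(x³/3)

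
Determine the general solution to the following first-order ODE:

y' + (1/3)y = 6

Using integrating factor method:

General solution: y = 18 + Ce^(-x/3)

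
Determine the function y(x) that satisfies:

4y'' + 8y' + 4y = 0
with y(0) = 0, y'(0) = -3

General solution: y = (C₁ + C₂x)e^(-x)
Repeated root r = -1
Applying ICs: C₁ = 0, C₂ = -3
Particular solution: y = -3xe^(-x)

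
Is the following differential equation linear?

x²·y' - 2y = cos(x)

Yes. Linear (y and its derivatives appear to the first power only, no products of y terms)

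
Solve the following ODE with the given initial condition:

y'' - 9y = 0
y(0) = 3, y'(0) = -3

General solution: y = C₁e^(3x) + C₂e^(-3x)
Applying ICs: C₁ = 1, C₂ = 2
Particular solution: y = e^(3x) + 2e^(-3x)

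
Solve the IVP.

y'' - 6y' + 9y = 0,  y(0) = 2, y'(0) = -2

General solution: y = (C₁ + C₂x)e^(3x)
Repeated root r = 3
Applying ICs: C₁ = 2, C₂ = -8
Particular solution: y = (2 - 8x)e^(3x)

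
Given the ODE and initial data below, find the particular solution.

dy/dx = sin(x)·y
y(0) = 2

General solution: y = Ce^(-cos(x))
Applying IC y(0) = 2:
Particular solution: y = 2e^(1-cos(x))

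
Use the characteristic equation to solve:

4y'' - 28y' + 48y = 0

Characteristic equation: 4r² - 28r + 48 = 0
Divide by 4: r² - 7r + 12 = 0
Roots: r = 4, 3 (distinct real)
General solution: y = C₁e^(4x) + C₂e^(3x)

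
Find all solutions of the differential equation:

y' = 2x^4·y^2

Separating variables and integrating:
-1/y = 2x^5/5 + C

General solution: y^-1 = (-2/5)x^5 + C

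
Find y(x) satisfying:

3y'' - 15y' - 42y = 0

Characteristic equation: 3r² - 15r - 42 = 0
Divide by 3: r² - 5r - 14 = 0
Roots: r = 7, -2 (distinct real)
General solution: y = C₁e^(7x) + C₂e^(-2x)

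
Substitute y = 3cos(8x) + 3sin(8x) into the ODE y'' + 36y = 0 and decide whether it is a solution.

Verification:
y'' = -192cos(8x) - 192sin(8x)
y'' + 36y ≠ 0 (frequency mismatch: got 64 instead of 36)

No, it is not a solution.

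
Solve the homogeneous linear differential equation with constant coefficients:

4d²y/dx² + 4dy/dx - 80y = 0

Characteristic equation: 4r² + 4r - 80 = 0
Divide by 4: r² + r - 20 = 0
Roots: r = 4, -5 (distinct real)
General solution: y = C₁e^(4x) + C₂e^(-5x)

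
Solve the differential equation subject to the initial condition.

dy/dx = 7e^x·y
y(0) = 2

General solution: y = Ce^(7e^x)
Applying IC y(0) = 2:
Particular solution: y = 2e^(7(e^x - 1))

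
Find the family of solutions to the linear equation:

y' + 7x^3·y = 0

Using integrating factor method:

General solution: y = Ce^(-7x^4/4)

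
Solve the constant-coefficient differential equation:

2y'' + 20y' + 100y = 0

Characteristic equation: 2r² + 20r + 100 = 0
Divide by 2: r² + 10r + 50 = 0
Roots: r = -5 ± 5i (complex conjugates)
General solution: y = e^(-5x)(C₁cos(5x) + C₂sin(5x))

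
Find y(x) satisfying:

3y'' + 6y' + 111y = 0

Characteristic equation: 3r² + 6r + 111 = 0
Divide by 3: r² + 2r + 37 = 0
Roots: r = -1 ± 6i (complex conjugates)
General solution: y = e^(-x)(C₁cos(6x) + C₂sin(6x))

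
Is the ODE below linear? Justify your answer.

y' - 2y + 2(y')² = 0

No. Nonlinear ((y')² term)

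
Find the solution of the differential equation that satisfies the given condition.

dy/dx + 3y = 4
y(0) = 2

General solution: y = 4/3 + Ce^(-3x)
Applying y(0) = 2: C = 2 - 4/3 = 2/3
Particular solution: y = 4/3 + (2/3)e^(-3x)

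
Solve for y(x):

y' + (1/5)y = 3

Using integrating factor method:

General solution: y = 15 + Ce^(-x/5)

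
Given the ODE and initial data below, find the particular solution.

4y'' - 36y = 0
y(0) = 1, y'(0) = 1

General solution: y = C₁e^(3x) + C₂e^(-3x)
Applying ICs: C₁ = 2/3, C₂ = 1/3
Particular solution: y = (2/3)e^(3x) + (1/3)e^(-3x)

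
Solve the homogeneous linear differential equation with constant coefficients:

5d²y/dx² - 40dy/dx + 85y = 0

Characteristic equation: 5r² - 40r + 85 = 0
Divide by 5: r² - 8r + 17 = 0
Roots: r = 4 ± i (complex conjugates)
General solution: y = e^(4x)(C₁cos(x) + C₂sin(x))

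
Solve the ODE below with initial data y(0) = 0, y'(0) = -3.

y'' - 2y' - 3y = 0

General solution: y = C₁e^(3x) + C₂e^(-x)
Applying ICs: C₁ = -3/4, C₂ = 3/4
Particular solution: y = -(3/4)e^(3x) + (3/4)e^(-x)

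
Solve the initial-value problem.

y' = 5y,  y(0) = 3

General solution: y = Ce^(5x)
Applying IC y(0) = 3:
Particular solution: y = 3e^(5x)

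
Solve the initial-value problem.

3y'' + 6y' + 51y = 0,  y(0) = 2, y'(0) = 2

General solution: y = e^(-x)(C₁cos(4x) + C₂sin(4x))
Complex roots r = -1 ± 4i
Applying ICs: C₁ = 2, C₂ = 1
Particular solution: y = e^(-x)(2cos(4x) + sin(4x))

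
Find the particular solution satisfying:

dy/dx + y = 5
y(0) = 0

General solution: y = 5 + Ce^(-x)
Applying y(0) = 0: C = 0 - 5 = -5
Particular solution: y = 5 - 5e^(-x)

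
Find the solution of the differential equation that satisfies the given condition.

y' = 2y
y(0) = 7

General solution: y = Ce^(2x)
Applying IC y(0) = 7:
Particular solution: y = 7e^(2x)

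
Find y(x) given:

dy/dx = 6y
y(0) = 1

General solution: y = Ce^(6x)
Applying IC y(0) = 1:
Particular solution: y = e^(6x)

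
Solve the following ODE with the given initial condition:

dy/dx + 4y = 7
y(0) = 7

General solution: y = 7/4 + Ce^(-4x)
Applying y(0) = 7: C = 7 - 7/4 = 21/4
Particular solution: y = 7/4 + (21/4)e^(-4x)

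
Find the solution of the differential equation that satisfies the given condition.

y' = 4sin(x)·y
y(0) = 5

General solution: y = Ce^(-4cos(x))
Applying IC y(0) = 5:
Particular solution: y = 5e^(4(1-cos(x)))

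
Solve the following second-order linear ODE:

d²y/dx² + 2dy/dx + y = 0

Characteristic equation: r² + 2r + 1 = 0
Factored: (r + 1)² = 0
Repeated root: r = -1
General solution: y = (C₁ + C₂x)e^(-x)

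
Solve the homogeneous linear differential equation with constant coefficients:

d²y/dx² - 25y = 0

Characteristic equation: r² - 25 = 0
Roots: r = 5, -5 (distinct real)
General solution: y = C₁e^(5x) + C₂e^(-5x)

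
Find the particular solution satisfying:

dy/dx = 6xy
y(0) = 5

General solution: y = Ce^(3x²)
Applying IC y(0) = 5:
Particular solution: y = 5e^(3x²)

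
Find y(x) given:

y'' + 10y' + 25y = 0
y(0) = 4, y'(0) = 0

General solution: y = (C₁ + C₂x)e^(-5x)
Repeated root r = -5
Applying ICs: C₁ = 4, C₂ = 20
Particular solution: y = (4 + 20x)e^(-5x)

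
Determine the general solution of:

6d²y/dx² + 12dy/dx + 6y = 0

Characteristic equation: 6r² + 12r + 6 = 0
Divide by 6: r² + 2r + 1 = 0
Factored: (r + 1)² = 0
Repeated root: r = -1
General solution: y = (C₁ + C₂x)e^(-x)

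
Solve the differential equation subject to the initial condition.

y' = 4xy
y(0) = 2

General solution: y = Ce^(2x²)
Applying IC y(0) = 2:
Particular solution: y = 2e^(2x²)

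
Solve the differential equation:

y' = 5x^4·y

Separating variables and integrating:
ln|y| = x^5 + C

General solution: y = Ce^(x^5)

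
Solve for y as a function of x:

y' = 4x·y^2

Separating variables and integrating:
-1/y = 2x^2 + C

General solution: y^-1 = -2x^2 + C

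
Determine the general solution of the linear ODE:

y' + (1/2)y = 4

Using integrating factor method:

General solution: y = 8 + Ce^(-x/2)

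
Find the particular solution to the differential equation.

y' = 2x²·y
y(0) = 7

General solution: y = Ce^(2x³/3)
Applying IC y(0) = 7:
Particular solution: y = 7e^(2x³/3)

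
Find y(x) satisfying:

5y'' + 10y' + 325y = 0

Characteristic equation: 5r² + 10r + 325 = 0
Divide by 5: r² + 2r + 65 = 0
Roots: r = -1 ± 8i (complex conjugates)
General solution: y = e^(-x)(C₁cos(8x) + C₂sin(8x))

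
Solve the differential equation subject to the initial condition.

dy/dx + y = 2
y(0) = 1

General solution: y = 2 + Ce^(-x)
Applying y(0) = 1: C = 1 - 2 = -1
Particular solution: y = 2 - e^(-x)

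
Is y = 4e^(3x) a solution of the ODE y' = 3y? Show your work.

Verification:
y = 4e^(3x)
y' = 12e^(3x)
3y = 12e^(3x)
y' = 3y ✓

Yes, it is a solution.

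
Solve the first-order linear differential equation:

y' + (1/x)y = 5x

Using integrating factor method:

General solution: y = (5/3)x^2 + C/x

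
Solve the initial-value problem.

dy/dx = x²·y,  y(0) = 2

General solution: y = Ce^(x³/3)
Applying IC y(0) = 2:
Particular solution: y = 2e^(x³/3)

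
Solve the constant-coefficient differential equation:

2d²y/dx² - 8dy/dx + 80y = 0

Characteristic equation: 2r² - 8r + 80 = 0
Divide by 2: r² - 4r + 40 = 0
Roots: r = 2 ± 6i (complex conjugates)
General solution: y = e^(2x)(C₁cos(6x) + C₂sin(6x))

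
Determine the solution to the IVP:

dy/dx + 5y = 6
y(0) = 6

General solution: y = 6/5 + Ce^(-5x)
Applying y(0) = 6: C = 6 - 6/5 = 24/5
Particular solution: y = 6/5 + (24/5)e^(-5x)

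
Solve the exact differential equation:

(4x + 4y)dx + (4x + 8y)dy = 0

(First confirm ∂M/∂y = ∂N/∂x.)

Verify exactness: ∂M/∂y = ∂N/∂x ✓
Find F(x,y) such that ∂F/∂x = M, ∂F/∂y = N
Solution: 2x² + 4xy + 4y² = C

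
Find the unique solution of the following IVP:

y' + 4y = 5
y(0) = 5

General solution: y = 5/4 + Ce^(-4x)
Applying y(0) = 5: C = 5 - 5/4 = 15/4
Particular solution: y = 5/4 + (15/4)e^(-4x)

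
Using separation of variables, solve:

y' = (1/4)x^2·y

Separating variables and integrating:
ln|y| = x^3/12 + C

General solution: y = Ce^(x^3/12)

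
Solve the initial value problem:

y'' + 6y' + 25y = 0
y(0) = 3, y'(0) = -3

General solution: y = e^(-3x)(C₁cos(4x) + C₂sin(4x))
Complex roots r = -3 ± 4i
Applying ICs: C₁ = 3, C₂ = 3/2
Particular solution: y = e^(-3x)(3cos(4x) + (3/2)sin(4x))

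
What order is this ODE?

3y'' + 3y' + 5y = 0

The order is 2 (highest derivative is of order 2).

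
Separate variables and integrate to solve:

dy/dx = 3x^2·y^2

Separating variables and integrating:
-1/y = x^3 + C

General solution: y^-1 = -x^3 + C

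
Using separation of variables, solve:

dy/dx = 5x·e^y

Separating variables and integrating:
-e^(-y) = 5x²/2 + C

General solution: y = -ln(C - 5x²/2)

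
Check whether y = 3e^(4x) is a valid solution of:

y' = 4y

Verification:
y = 3e^(4x)
y' = 12e^(4x)
4y = 12e^(4x)
y' = 4y ✓

Yes, it is a solution.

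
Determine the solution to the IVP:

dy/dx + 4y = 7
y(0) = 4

General solution: y = 7/4 + Ce^(-4x)
Applying y(0) = 4: C = 4 - 7/4 = 9/4
Particular solution: y = 7/4 + (9/4)e^(-4x)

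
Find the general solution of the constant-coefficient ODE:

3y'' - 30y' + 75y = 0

Characteristic equation: 3r² - 30r + 75 = 0
Divide by 3: r² - 10r + 25 = 0
Factored: (r - 5)² = 0
Repeated root: r = 5
General solution: y = (C₁ + C₂x)e^(5x)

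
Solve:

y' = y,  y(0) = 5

General solution: y = Ce^x
Applying IC y(0) = 5:
Particular solution: y = 5e^x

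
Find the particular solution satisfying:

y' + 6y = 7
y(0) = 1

General solution: y = 7/6 + Ce^(-6x)
Applying y(0) = 1: C = 1 - 7/6 = -1/6
Particular solution: y = 7/6 - (1/6)e^(-6x)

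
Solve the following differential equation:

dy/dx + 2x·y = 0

Using integrating factor method:

General solution: y = Ce^(-x^2)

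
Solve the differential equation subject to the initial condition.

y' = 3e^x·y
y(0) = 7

General solution: y = Ce^(3e^x)
Applying IC y(0) = 7:
Particular solution: y = 7e^(3(e^x - 1))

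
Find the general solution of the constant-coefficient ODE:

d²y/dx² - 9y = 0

Characteristic equation: r² - 9 = 0
Roots: r = 3, -3 (distinct real)
General solution: y = C₁e^(3x) + C₂e^(-3x)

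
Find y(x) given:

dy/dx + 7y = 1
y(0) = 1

General solution: y = 1/7 + Ce^(-7x)
Applying y(0) = 1: C = 1 - 1/7 = 6/7
Particular solution: y = 1/7 + (6/7)e^(-7x)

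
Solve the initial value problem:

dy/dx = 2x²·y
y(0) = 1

General solution: y = Ce^(2x³/3)
Applying IC y(0) = 1:
Particular solution: y = e^(2x³/3)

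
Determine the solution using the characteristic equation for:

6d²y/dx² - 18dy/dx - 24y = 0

Characteristic equation: 6r² - 18r - 24 = 0
Divide by 6: r² - 3r - 4 = 0
Roots: r = 4, -1 (distinct real)
General solution: y = C₁e^(4x) + C₂e^(-x)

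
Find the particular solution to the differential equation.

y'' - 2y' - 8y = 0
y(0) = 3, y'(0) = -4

General solution: y = C₁e^(4x) + C₂e^(-2x)
Applying ICs: C₁ = 1/3, C₂ = 8/3
Particular solution: y = (1/3)e^(4x) + (8/3)e^(-2x)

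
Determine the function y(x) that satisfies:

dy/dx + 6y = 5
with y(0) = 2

General solution: y = 5/6 + Ce^(-6x)
Applying y(0) = 2: C = 2 - 5/6 = 7/6
Particular solution: y = 5/6 + (7/6)e^(-6x)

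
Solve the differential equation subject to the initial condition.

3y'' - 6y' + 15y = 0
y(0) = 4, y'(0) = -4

General solution: y = e^x(C₁cos(2x) + C₂sin(2x))
Complex roots r = 1 ± 2i
Applying ICs: C₁ = 4, C₂ = -4
Particular solution: y = e^x(4cos(2x) - 4sin(2x))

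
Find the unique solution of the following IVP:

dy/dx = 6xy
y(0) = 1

General solution: y = Ce^(3x²)
Applying IC y(0) = 1:
Particular solution: y = e^(3x²)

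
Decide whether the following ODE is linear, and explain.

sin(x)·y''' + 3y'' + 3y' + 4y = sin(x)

Linear (y and its derivatives appear to the first power only, no products of y terms)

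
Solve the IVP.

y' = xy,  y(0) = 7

General solution: y = Ce^(x²/2)
Applying IC y(0) = 7:
Particular solution: y = 7e^(x²/2)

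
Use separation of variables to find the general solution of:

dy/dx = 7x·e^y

Separating variables and integrating:
-e^(-y) = 7x²/2 + C

General solution: y = -ln(C - 7x²/2)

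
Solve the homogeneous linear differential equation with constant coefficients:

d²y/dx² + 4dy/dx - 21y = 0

Characteristic equation: r² + 4r - 21 = 0
Roots: r = 3, -7 (distinct real)
General solution: y = C₁e^(3x) + C₂e^(-7x)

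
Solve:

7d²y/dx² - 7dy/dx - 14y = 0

Characteristic equation: 7r² - 7r - 14 = 0
Divide by 7: r² - r - 2 = 0
Roots: r = 2, -1 (distinct real)
General solution: y = C₁e^(2x) + C₂e^(-x)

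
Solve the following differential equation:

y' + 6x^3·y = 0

Using integrating factor method:

General solution: y = Ce^(-3x^4/2)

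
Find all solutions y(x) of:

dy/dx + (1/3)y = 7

Using integrating factor method:

General solution: y = 21 + Ce^(-x/3)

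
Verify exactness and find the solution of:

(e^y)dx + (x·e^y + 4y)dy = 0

Verify exactness: ∂M/∂y = ∂N/∂x ✓
Find F(x,y) such that ∂F/∂x = M, ∂F/∂y = N
Solution: x·e^y + 2y² = C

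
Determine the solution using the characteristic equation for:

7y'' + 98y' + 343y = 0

Characteristic equation: 7r² + 98r + 343 = 0
Divide by 7: r² + 14r + 49 = 0
Factored: (r + 7)² = 0
Repeated root: r = -7
General solution: y = (C₁ + C₂x)e^(-7x)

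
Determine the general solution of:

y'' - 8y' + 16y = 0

Characteristic equation: r² - 8r + 16 = 0
Factored: (r - 4)² = 0
Repeated root: r = 4
General solution: y = (C₁ + C₂x)e^(4x)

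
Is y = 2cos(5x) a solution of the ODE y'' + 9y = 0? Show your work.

Verification:
y'' = -50cos(5x)
y'' + 9y ≠ 0 (frequency mismatch: got 25 instead of 9)

No, it is not a solution.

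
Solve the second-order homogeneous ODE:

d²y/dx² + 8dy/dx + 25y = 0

Characteristic equation: r² + 8r + 25 = 0
Roots: r = -4 ± 3i (complex conjugates)
General solution: y = e^(-4x)(C₁cos(3x) + C₂sin(3x))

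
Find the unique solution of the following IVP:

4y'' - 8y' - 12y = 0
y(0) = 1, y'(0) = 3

General solution: y = C₁e^(3x) + C₂e^(-x)
Applying ICs: C₁ = 1, C₂ = 0
Particular solution: y = e^(3x)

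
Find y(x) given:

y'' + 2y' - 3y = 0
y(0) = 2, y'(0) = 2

General solution: y = C₁e^x + C₂e^(-3x)
Applying ICs: C₁ = 2, C₂ = 0
Particular solution: y = 2e^x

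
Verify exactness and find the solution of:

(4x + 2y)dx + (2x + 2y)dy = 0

Verify exactness: ∂M/∂y = ∂N/∂x ✓
Find F(x,y) such that ∂F/∂x = M, ∂F/∂y = N
Solution: 2x² + 2xy + y² = C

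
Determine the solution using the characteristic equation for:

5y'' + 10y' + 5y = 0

Characteristic equation: 5r² + 10r + 5 = 0
Divide by 5: r² + 2r + 1 = 0
Factored: (r + 1)² = 0
Repeated root: r = -1
General solution: y = (C₁ + C₂x)e^(-x)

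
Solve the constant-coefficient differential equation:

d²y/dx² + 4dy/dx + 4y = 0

Characteristic equation: r² + 4r + 4 = 0
Factored: (r + 2)² = 0
Repeated root: r = -2
General solution: y = (C₁ + C₂x)e^(-2x)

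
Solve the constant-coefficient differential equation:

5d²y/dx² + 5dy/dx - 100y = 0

Characteristic equation: 5r² + 5r - 100 = 0
Divide by 5: r² + r - 20 = 0
Roots: r = 4, -5 (distinct real)
General solution: y = C₁e^(4x) + C₂e^(-5x)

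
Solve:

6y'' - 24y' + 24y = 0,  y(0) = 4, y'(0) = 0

General solution: y = (C₁ + C₂x)e^(2x)
Repeated root r = 2
Applying ICs: C₁ = 4, C₂ = -8
Particular solution: y = (4 - 8x)e^(2x)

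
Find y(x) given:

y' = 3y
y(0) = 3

General solution: y = Ce^(3x)
Applying IC y(0) = 3:
Particular solution: y = 3e^(3x)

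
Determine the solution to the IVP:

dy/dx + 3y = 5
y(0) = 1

General solution: y = 5/3 + Ce^(-3x)
Applying y(0) = 1: C = 1 - 5/3 = -2/3
Particular solution: y = 5/3 - (2/3)e^(-3x)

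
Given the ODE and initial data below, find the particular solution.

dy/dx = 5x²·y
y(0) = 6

General solution: y = Ce^(5x³/3)
Applying IC y(0) = 6:
Particular solution: y = 6e^(5x³/3)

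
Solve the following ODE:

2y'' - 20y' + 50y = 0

Characteristic equation: 2r² - 20r + 50 = 0
Divide by 2: r² - 10r + 25 = 0
Factored: (r - 5)² = 0
Repeated root: r = 5
General solution: y = (C₁ + C₂x)e^(5x)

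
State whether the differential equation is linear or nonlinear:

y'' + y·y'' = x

Nonlinear (y·y'' term)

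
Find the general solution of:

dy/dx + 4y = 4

Using integrating factor method:

General solution: y = 1 + Ce^(-4x)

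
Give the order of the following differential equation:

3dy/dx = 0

The order is 1 (highest derivative is of order 1).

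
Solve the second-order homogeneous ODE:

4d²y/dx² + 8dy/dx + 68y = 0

Characteristic equation: 4r² + 8r + 68 = 0
Divide by 4: r² + 2r + 17 = 0
Roots: r = -1 ± 4i (complex conjugates)
General solution: y = e^(-x)(C₁cos(4x) + C₂sin(4x))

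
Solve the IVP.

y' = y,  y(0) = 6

General solution: y = Ce^x
Applying IC y(0) = 6:
Particular solution: y = 6e^x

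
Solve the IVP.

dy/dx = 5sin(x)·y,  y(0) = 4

General solution: y = Ce^(-5cos(x))
Applying IC y(0) = 4:
Particular solution: y = 4e^(5(1-cos(x)))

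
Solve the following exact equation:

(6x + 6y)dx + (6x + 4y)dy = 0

Verify exactness: ∂M/∂y = ∂N/∂x ✓
Find F(x,y) such that ∂F/∂x = M, ∂F/∂y = N
Solution: 3x² + 6xy + 2y² = C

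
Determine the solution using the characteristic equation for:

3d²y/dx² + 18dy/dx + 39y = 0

Characteristic equation: 3r² + 18r + 39 = 0
Divide by 3: r² + 6r + 13 = 0
Roots: r = -3 ± 2i (complex conjugates)
General solution: y = e^(-3x)(C₁cos(2x) + C₂sin(2x))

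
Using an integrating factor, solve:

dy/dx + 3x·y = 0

Using integrating factor method:

General solution: y = Ce^(-3x^2/2)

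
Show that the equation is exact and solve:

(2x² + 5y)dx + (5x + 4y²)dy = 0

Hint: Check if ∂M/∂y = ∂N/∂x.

Verify exactness: ∂M/∂y = ∂N/∂x ✓
Find F(x,y) such that ∂F/∂x = M, ∂F/∂y = N
Solution: 2x³/3 + 5xy + 4y³/3 = C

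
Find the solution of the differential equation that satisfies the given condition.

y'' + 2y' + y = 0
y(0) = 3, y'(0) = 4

General solution: y = (C₁ + C₂x)e^(-x)
Repeated root r = -1
Applying ICs: C₁ = 3, C₂ = 7
Particular solution: y = (3 + 7x)e^(-x)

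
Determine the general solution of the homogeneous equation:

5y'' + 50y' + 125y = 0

Characteristic equation: 5r² + 50r + 125 = 0
Divide by 5: r² + 10r + 25 = 0
Factored: (r + 5)² = 0
Repeated root: r = -5
General solution: y = (C₁ + C₂x)e^(-5x)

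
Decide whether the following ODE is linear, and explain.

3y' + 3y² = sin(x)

Nonlinear (y² term)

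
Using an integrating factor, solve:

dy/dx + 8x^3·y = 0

Using integrating factor method:

General solution: y = Ce^(-2x^4)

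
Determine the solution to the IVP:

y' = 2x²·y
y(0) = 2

General solution: y = Ce^(2x³/3)
Applying IC y(0) = 2:
Particular solution: y = 2e^(2x³/3)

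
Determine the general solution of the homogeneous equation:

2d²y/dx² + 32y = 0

Characteristic equation: 2r² + 32 = 0
Divide by 2: r² + 16 = 0
Roots: r = ±4i (complex conjugates)
General solution: y = C₁cos(4x) + C₂sin(4x)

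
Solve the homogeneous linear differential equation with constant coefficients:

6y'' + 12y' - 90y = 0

Characteristic equation: 6r² + 12r - 90 = 0
Divide by 6: r² + 2r - 15 = 0
Roots: r = 3, -5 (distinct real)
General solution: y = C₁e^(3x) + C₂e^(-5x)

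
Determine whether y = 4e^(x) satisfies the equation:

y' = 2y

Verification:
y = 4e^(x)
y' = 4e^(x)
But 2y = 8e^(x)
y' ≠ 2y — the derivative does not match

No, it is not a solution.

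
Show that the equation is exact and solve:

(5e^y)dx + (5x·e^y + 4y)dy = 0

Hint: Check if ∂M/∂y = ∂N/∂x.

Verify exactness: ∂M/∂y = ∂N/∂x ✓
Find F(x,y) such that ∂F/∂x = M, ∂F/∂y = N
Solution: 5x·e^y + 2y² = C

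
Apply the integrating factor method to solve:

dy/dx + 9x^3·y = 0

Using integrating factor method:

General solution: y = Ce^(-9x^4/4)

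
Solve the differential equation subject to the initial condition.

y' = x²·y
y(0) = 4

General solution: y = Ce^(x³/3)
Applying IC y(0) = 4:
Particular solution: y = 4e^(x³/3)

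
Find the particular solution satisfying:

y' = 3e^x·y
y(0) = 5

General solution: y = Ce^(3e^x)
Applying IC y(0) = 5:
Particular solution: y = 5e^(3(e^x - 1))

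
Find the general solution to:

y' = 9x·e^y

Separating variables and integrating:
-e^(-y) = 9x²/2 + C

General solution: y = -ln(C - 9x²/2)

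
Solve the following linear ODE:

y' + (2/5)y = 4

Using integrating factor method:

General solution: y = 10 + Ce^(-2x/5)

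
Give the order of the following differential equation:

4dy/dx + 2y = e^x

The order is 1 (highest derivative is of order 1).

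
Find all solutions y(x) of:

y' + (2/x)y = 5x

Using integrating factor method:

General solution: y = (5/4)x^2 + Cx^(-2)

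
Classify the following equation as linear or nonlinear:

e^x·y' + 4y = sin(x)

Linear (y and its derivatives appear to the first power only, no products of y terms)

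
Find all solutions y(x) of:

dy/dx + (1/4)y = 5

Using integrating factor method:

General solution: y = 20 + Ce^(-x/4)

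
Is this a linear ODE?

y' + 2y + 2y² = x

No. Nonlinear (y² term)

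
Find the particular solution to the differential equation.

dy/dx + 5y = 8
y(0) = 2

General solution: y = 8/5 + Ce^(-5x)
Applying y(0) = 2: C = 2 - 8/5 = 2/5
Particular solution: y = 8/5 + (2/5)e^(-5x)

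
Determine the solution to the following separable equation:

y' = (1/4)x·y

Separating variables and integrating:
ln|y| = x^2/8 + C

General solution: y = Ce^(x^2/8)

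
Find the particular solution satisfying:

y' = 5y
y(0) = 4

General solution: y = Ce^(5x)
Applying IC y(0) = 4:
Particular solution: y = 4e^(5x)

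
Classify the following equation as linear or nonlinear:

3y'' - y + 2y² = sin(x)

Nonlinear (y² term)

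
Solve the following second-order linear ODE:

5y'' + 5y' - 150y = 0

Characteristic equation: 5r² + 5r - 150 = 0
Divide by 5: r² + r - 30 = 0
Roots: r = 5, -6 (distinct real)
General solution: y = C₁e^(5x) + C₂e^(-6x)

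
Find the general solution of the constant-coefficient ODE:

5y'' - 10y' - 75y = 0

Characteristic equation: 5r² - 10r - 75 = 0
Divide by 5: r² - 2r - 15 = 0
Roots: r = 5, -3 (distinct real)
General solution: y = C₁e^(5x) + C₂e^(-3x)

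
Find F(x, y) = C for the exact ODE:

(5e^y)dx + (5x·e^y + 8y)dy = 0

Verify exactness: ∂M/∂y = ∂N/∂x ✓
Find F(x,y) such that ∂F/∂x = M, ∂F/∂y = N
Solution: 5x·e^y + 4y² = C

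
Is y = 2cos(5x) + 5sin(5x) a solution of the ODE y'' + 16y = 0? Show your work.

Verification:
y'' = -50cos(5x) - 125sin(5x)
y'' + 16y ≠ 0 (frequency mismatch: got 25 instead of 16)

No, it is not a solution.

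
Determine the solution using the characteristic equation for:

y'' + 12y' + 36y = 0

Characteristic equation: r² + 12r + 36 = 0
Factored: (r + 6)² = 0
Repeated root: r = -6
General solution: y = (C₁ + C₂x)e^(-6x)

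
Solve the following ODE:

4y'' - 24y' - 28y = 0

Characteristic equation: 4r² - 24r - 28 = 0
Divide by 4: r² - 6r - 7 = 0
Roots: r = 7, -1 (distinct real)
General solution: y = C₁e^(7x) + C₂e^(-x)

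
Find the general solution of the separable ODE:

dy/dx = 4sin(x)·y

Separating variables and integrating:
ln|y| = -4cos(x) + C

General solution: y = Ce^(-4cos(x))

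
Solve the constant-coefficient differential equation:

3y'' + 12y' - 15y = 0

Characteristic equation: 3r² + 12r - 15 = 0
Divide by 3: r² + 4r - 5 = 0
Roots: r = 1, -5 (distinct real)
General solution: y = C₁e^x + C₂e^(-5x)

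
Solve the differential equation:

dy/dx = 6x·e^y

Separating variables and integrating:
-e^(-y) = 3x² + C

General solution: y = -ln(C - 3x²)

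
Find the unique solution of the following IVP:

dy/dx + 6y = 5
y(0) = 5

General solution: y = 5/6 + Ce^(-6x)
Applying y(0) = 5: C = 5 - 5/6 = 25/6
Particular solution: y = 5/6 + (25/6)e^(-6x)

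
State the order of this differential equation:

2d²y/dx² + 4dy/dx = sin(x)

The order is 2 (highest derivative is of order 2).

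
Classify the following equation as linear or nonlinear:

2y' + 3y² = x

Nonlinear (y² term)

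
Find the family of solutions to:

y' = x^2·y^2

Separating variables and integrating:
-1/y = x^3/3 + C

General solution: y^-1 = (-1/3)x^3 + C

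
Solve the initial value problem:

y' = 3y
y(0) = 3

General solution: y = Ce^(3x)
Applying IC y(0) = 3:
Particular solution: y = 3e^(3x)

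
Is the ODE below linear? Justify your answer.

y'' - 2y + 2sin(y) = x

No. Nonlinear (sin(y) is nonlinear in y)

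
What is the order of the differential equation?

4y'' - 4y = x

The order is 2 (highest derivative is of order 2).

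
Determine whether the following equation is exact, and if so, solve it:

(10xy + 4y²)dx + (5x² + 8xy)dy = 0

Verify exactness: ∂M/∂y = ∂N/∂x ✓
Find F(x,y) such that ∂F/∂x = M, ∂F/∂y = N
Solution: 5x²y + 4xy² = C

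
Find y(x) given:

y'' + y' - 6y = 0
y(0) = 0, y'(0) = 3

General solution: y = C₁e^(2x) + C₂e^(-3x)
Applying ICs: C₁ = 3/5, C₂ = -3/5
Particular solution: y = (3/5)e^(2x) - (3/5)e^(-3x)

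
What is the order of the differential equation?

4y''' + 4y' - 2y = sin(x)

The order is 3 (highest derivative is of order 3).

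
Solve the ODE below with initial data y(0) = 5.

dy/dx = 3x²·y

General solution: y = Ce^(x³)
Applying IC y(0) = 5:
Particular solution: y = 5e^(x³)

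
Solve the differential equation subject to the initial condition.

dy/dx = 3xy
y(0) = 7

General solution: y = Ce^(3x²/2)
Applying IC y(0) = 7:
Particular solution: y = 7e^(3x²/2)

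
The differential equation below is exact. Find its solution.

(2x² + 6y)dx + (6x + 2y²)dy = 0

Verify exactness: ∂M/∂y = ∂N/∂x ✓
Find F(x,y) such that ∂F/∂x = M, ∂F/∂y = N
Solution: 2x³/3 + 6xy + 2y³/3 = C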